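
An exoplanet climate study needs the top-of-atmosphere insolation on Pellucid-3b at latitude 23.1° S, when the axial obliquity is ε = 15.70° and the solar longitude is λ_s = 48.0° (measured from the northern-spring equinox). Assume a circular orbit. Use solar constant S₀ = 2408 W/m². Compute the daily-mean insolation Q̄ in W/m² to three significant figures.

Q̄ ≈ 598 W/m²

Solar declination: sin δ = sin ε · sin λ_s = sin 15.70° × sin 48.0° = 0.20110, so δ = +11.601°.
cos H₀ = −tan(-23.1°) tan(+11.601°) = 0.0876, H₀ = 1.4831 rad.
Bracket: H₀ sin φ sin δ + cos φ cos δ sin H₀ = 1.4831×-0.39234×0.20110 + 0.91982×0.97957×0.99616 = -0.117016 + 0.897568 = 0.780552.
Q̄ = (S₀/π) × [bracket] = (2408/π) × 0.780552 = 598.3 W/m².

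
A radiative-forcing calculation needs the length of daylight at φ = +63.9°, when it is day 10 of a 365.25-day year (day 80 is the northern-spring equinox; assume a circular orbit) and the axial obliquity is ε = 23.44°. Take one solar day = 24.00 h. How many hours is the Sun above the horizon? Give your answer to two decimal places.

Solar longitude: λ_s = 360° × (10 − 80)/365.25 = -68.994°, i.e. -68.994° + 360° = 291.006°.
sin δ = sin 23.44° × sin 291.006° = -0.37135, so δ = -21.799°.
cos H₀ = −tan φ · tan δ = −tan(+63.9°) × tan(-21.799°) = 0.8164, so H₀ = 0.6156 rad = 35.27°.
Daylight = 2H₀/(2π) × 24.00 h = (0.6156/π) × 24.00 = 4.70 h.

4.70 h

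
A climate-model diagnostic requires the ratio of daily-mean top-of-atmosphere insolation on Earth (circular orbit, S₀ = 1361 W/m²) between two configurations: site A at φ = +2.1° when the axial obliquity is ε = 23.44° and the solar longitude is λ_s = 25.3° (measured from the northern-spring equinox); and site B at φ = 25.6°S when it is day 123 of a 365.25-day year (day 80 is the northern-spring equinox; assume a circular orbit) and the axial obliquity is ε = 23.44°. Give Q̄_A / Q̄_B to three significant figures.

— Configuration A (φ=+2.1°):
Solar declination: sin δ = sin ε · sin λ_s = sin 23.44° × sin 25.3° = 0.17000, so δ = +9.788°.
cos H₀ = −tan(+2.1°) tan(+9.788°) = -0.0063, H₀ = 1.5771 rad.
Bracket: H₀ sin φ sin δ + cos φ cos δ sin H₀ = 1.5771×0.03664×0.17000 + 0.99933×0.98544×0.99998 = 0.009823 + 0.984760 = 0.994583.
Q̄ = (S₀/π) × [bracket] = (1361/π) × 0.994583 = 430.87 W/m².
— Configuration B (φ=-25.6°):
Solar longitude: λ_s = 360° × (123 − 80)/365.25 = 42.382°.
sin δ = sin 23.44° × sin 42.382° = 0.26814, so δ = +15.553°.
cos H₀ = −tan(-25.6°) tan(+15.553°) = 0.1334, H₀ = 1.4370 rad.
Bracket: H₀ sin φ sin δ + cos φ cos δ sin H₀ = 1.4370×-0.43209×0.26814 + 0.90183×0.96338×0.99107 = -0.166492 + 0.861047 = 0.694555.
Q̄ = (S₀/π) × [bracket] = (1361/π) × 0.694555 = 300.89 W/m².
Ratio Q̄_A / Q̄_B = 430.87 / 300.89 = 1.432.

Q̄_A / Q̄_B ≈ 1.43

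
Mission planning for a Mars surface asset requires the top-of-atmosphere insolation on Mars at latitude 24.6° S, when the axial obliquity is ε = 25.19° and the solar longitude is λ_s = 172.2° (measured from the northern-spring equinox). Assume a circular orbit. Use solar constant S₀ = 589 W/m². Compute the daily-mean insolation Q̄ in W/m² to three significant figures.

Solar declination: sin δ = sin ε · sin λ_s = sin 25.19° × sin 172.2° = 0.05776, so δ = +3.311°.
cos H₀ = −tan(-24.6°) tan(+3.311°) = 0.0265, H₀ = 1.5443 rad.
Bracket: H₀ sin φ sin δ + cos φ cos δ sin H₀ = 1.5443×-0.41628×0.05776 + 0.90924×0.99833×0.99965 = -0.037132 + 0.907404 = 0.870272.
Q̄ = (S₀/π) × [bracket] = (589/π) × 0.870272 = 163.2 W/m².

Q̄ ≈ 163 W/m²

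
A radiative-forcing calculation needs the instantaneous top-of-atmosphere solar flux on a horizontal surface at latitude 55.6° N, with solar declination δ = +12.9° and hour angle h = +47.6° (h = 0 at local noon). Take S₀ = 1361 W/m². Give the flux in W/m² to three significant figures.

756 W/m²

cos θ_z = sin φ sin δ + cos φ cos δ cos h = 0.184207 + 0.371344 = 0.555551.
Flux = S₀ · cos θ_z = 1361 × 0.555551 = 756.1 W/m².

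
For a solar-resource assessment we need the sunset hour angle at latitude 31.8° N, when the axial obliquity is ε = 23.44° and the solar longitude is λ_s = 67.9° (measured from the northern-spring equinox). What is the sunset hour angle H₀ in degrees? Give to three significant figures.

Solar declination: sin δ = sin ε · sin λ_s = sin 23.44° × sin 67.9° = 0.36856, so δ = +21.627°.
cos H₀ = −tan φ · tan δ = −tan(+31.8°) × tan(+21.627°) = -0.2458, so H₀ = 1.8192 rad = 104.23°.

H₀ = 104°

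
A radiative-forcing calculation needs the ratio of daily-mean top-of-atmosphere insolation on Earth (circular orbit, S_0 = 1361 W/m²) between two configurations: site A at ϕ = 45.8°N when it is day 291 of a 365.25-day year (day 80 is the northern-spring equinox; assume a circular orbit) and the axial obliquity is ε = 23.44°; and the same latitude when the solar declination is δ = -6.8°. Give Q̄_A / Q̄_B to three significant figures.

Q̄_A / Q̄_B ≈ 0.865

— Configuration A (ϕ=+45.8°):
Solar longitude: L_s = 360° × (291 − 80)/365.25 = 207.967°.
sin δ = sin 23.44° × sin 207.967° = -0.18655, so δ = -10.751°.
cos h₀ = −tan(+45.8°) tan(-10.751°) = 0.1953, h₀ = 1.3743 rad.
Bracket: h₀ sin ϕ sin δ + cos ϕ cos δ sin h₀ = 1.3743×0.71691×-0.18655 + 0.69717×0.98245×0.98075 = -0.183798 + 0.671750 = 0.487952.
Q̄ = (S_0/π) × [bracket] = (1361/π) × 0.487952 = 211.39 W/m².
— Configuration B (ϕ=+45.8°):
cos h₀ = −tan(+45.8°) tan(-6.800°) = 0.1226, h₀ = 1.4479 rad.
Bracket: h₀ sin ϕ sin δ + cos ϕ cos δ sin h₀ = 1.4479×0.71691×-0.11840 + 0.69717×0.99297×0.99245 = -0.122901 + 0.687042 = 0.564141.
Q̄ = (S_0/π) × [bracket] = (1361/π) × 0.564141 = 244.40 W/m².
Ratio Q̄_A / Q̄_B = 211.39 / 244.40 = 0.8649.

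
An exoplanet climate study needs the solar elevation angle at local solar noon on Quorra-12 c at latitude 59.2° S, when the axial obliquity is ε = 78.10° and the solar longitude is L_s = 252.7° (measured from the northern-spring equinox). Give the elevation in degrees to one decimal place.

80.1°

Solar declination: sin δ = sin ε · sin L_s = sin 78.10° × sin 252.7° = -0.93424, so δ = -69.106°.
At local noon the hour angle is zero, so the zenith angle equals |ϕ − δ| = |-59.2° − (-69.106°)| = 9.906°.
Elevation = 90° − 9.906° = 80.1°.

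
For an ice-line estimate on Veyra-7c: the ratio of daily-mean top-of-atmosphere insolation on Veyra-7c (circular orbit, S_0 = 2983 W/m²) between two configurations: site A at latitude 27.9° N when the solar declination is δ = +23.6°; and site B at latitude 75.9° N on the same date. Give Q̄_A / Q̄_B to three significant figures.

— Configuration A (ϕ=+27.9°):
cos h₀ = −tan(+27.9°) tan(+23.600°) = -0.2313, h₀ = 1.8042 rad.
Bracket: h₀ sin ϕ sin δ + cos ϕ cos δ sin h₀ = 1.8042×0.46793×0.40035 + 0.88377×0.91636×0.97288 = 0.337991 + 0.787888 = 1.125879.
Q̄ = (S_0/π) × [bracket] = (2983/π) × 1.125879 = 1069.0 W/m².
— Configuration B (ϕ=+75.9°):
cos h₀ = −tan(+75.9°) tan(+23.600°) = -1.7393 ≤ −1 ⇒ polar day, h₀ = π.
Bracket: h₀ sin ϕ sin δ + cos ϕ cos δ sin h₀ = 3.1416×0.96987×0.40035 + 0.24362×0.91636×0.00000 = 1.219844 + 0.000000 = 1.219844.
Q̄ = (S_0/π) × [bracket] = (2983/π) × 1.219844 = 1158.3 W/m².
Ratio Q̄_A / Q̄_B = 1069.0 / 1158.3 = 0.9229.

Q̄_A / Q̄_B ≈ 0.923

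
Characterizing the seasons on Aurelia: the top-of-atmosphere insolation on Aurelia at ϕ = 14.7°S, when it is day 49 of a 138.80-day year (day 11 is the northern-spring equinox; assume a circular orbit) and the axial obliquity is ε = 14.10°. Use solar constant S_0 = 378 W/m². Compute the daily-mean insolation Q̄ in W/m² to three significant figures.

Q̄ ≈ 102 W/m²

Solar longitude: L_s = 360° × (49 − 11)/138.80 = 98.559°.
sin δ = sin 14.10° × sin 98.559° = 0.24090, so δ = +13.940°.
cos h₀ = −tan(-14.7°) tan(+13.940°) = 0.0651, h₀ = 1.5056 rad.
Bracket: h₀ sin ϕ sin δ + cos ϕ cos δ sin h₀ = 1.5056×-0.25376×0.24090 + 0.96727×0.97055×0.99788 = -0.092039 + 0.936794 = 0.844755.
Q̄ = (S_0/π) × [bracket] = (378/π) × 0.844755 = 101.6 W/m².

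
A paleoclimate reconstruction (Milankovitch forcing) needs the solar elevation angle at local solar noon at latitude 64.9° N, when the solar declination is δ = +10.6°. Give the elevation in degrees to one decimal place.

At local noon the hour angle is zero, so the zenith angle equals |φ − δ| = |+64.9° − (+10.600°)| = 54.300°.
Elevation = 90° − 54.300° = 35.7°.

35.7°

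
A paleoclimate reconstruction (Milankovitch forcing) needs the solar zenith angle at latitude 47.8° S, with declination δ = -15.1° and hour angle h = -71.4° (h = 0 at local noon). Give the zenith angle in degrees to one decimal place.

cos θ_z = sin ϕ sin δ + cos ϕ cos δ cos h = 0.192983 + 0.206854 = 0.399837.
θ_z = arccos(0.399837) = 66.4°.

θ_z = 66.4°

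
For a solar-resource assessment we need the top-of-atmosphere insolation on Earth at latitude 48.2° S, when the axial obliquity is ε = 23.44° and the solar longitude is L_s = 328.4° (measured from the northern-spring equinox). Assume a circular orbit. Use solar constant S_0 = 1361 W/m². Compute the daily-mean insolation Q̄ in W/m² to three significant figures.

Q̄ ≈ 396 W/m²

Solar declination: sin δ = sin ε · sin L_s = sin 23.44° × sin 328.4° = -0.20844, so δ = -12.031°.
cos h₀ = −tan(-48.2°) tan(-12.031°) = -0.2384, h₀ = 1.8115 rad.
Bracket: h₀ sin ϕ sin δ + cos ϕ cos δ sin h₀ = 1.8115×-0.74548×-0.20844 + 0.66653×0.97804×0.97118 = 0.281485 + 0.633105 = 0.914590.
Q̄ = (S_0/π) × [bracket] = (1361/π) × 0.914590 = 396.2 W/m².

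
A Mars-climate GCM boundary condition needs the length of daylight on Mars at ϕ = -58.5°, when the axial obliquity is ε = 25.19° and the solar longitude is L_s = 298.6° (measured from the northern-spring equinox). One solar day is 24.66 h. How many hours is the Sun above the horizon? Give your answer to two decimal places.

Solar declination: sin δ = sin ε · sin L_s = sin 25.19° × sin 298.6° = -0.37369, so δ = -21.943°.
cos h₀ = −tan ϕ · tan δ = −tan(-58.5°) × tan(-21.943°) = -0.6574, so h₀ = 2.2882 rad = 131.10°.
Daylight = 2h₀/(2π) × 24.66 h = (2.2882/π) × 24.66 = 17.96 h.

17.96 h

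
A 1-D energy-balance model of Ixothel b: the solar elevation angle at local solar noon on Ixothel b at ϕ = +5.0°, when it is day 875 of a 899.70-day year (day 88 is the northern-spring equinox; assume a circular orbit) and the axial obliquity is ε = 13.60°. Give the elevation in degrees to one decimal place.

Solar longitude: L_s = 360° × (875 − 88)/899.70 = 314.905°.
sin δ = sin 13.60° × sin 314.905° = -0.16655, so δ = -9.587°.
At local noon the hour angle is zero, so the zenith angle equals |ϕ − δ| = |+5.0° − (-9.587°)| = 14.587°.
Elevation = 90° − 14.587° = 75.4°.

75.4°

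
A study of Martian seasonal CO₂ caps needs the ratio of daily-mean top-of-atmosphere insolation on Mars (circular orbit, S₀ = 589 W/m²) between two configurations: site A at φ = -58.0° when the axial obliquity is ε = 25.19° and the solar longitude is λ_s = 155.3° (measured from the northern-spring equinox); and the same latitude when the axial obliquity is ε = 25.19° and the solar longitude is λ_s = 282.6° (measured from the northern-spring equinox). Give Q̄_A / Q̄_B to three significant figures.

Q̄_A / Q̄_B ≈ 0.262

— Configuration A (φ=-58.0°):
Solar declination: sin δ = sin ε · sin λ_s = sin 25.19° × sin 155.3° = 0.17785, so δ = +10.245°.
cos H₀ = −tan(-58.0°) tan(+10.245°) = 0.2892, H₀ = 1.2774 rad.
Bracket: H₀ sin φ sin δ + cos φ cos δ sin H₀ = 1.2774×-0.84805×0.17785 + 0.52992×0.98406×0.95726 = -0.192665 + 0.499185 = 0.306520.
Q̄ = (S₀/π) × [bracket] = (589/π) × 0.306520 = 57.468 W/m².
— Configuration B (φ=-58.0°):
Solar declination: sin δ = sin ε · sin λ_s = sin 25.19° × sin 282.6° = -0.41537, so δ = -24.543°.
cos H₀ = −tan(-58.0°) tan(-24.543°) = -0.7308, H₀ = 2.3902 rad.
Bracket: H₀ sin φ sin δ + cos φ cos δ sin H₀ = 2.3902×-0.84805×-0.41537 + 0.52992×0.90965×0.68264 = 0.841959 + 0.329061 = 1.171020.
Q̄ = (S₀/π) × [bracket] = (589/π) × 1.171020 = 219.55 W/m².
Ratio Q̄_A / Q̄_B = 57.468 / 219.55 = 0.2618.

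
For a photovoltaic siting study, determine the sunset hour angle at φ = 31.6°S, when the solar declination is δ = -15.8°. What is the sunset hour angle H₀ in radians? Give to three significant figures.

H₀ = 1.75 rad

cos H₀ = −tan φ · tan δ = −tan(-31.6°) × tan(-15.800°) = -0.1741, so H₀ = 1.7458 rad = 100.03°.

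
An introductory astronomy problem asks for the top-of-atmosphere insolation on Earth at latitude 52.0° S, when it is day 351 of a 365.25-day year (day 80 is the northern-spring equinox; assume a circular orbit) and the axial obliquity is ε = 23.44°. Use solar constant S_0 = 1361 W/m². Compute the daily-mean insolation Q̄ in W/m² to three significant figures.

Q̄ ≈ 496 W/m²

Solar longitude: L_s = 360° × (351 − 80)/365.25 = 267.105°.
sin δ = sin 23.44° × sin 267.105° = -0.39728, so δ = -23.408°.
cos h₀ = −tan(-52.0°) tan(-23.408°) = -0.5541, h₀ = 2.1581 rad.
Bracket: h₀ sin ϕ sin δ + cos ϕ cos δ sin h₀ = 2.1581×-0.78801×-0.39728 + 0.61566×0.91770×0.83245 = 0.675616 + 0.470327 = 1.145943.
Q̄ = (S_0/π) × [bracket] = (1361/π) × 1.145943 = 496.4 W/m².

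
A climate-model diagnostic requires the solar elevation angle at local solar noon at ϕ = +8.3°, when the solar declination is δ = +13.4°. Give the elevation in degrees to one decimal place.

At local noon the hour angle is zero, so the zenith angle equals |ϕ − δ| = |+8.3° − (+13.400°)| = 5.100°.
Elevation = 90° − 5.100° = 84.9°.

84.9°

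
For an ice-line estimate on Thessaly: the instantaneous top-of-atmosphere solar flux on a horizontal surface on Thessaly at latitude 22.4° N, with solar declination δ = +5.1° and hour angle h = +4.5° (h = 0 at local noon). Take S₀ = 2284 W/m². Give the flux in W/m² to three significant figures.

cos θ_z = sin φ sin δ + cos φ cos δ cos h = 0.033875 + 0.918047 = 0.951922.
Flux = S₀ · cos θ_z = 2284 × 0.951922 = 2174 W/m².

2.17e+03 W/m²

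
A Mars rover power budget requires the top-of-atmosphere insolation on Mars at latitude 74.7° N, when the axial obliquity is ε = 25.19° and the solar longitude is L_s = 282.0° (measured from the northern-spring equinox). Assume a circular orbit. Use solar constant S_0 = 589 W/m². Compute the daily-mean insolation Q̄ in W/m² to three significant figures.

Q̄ ≈ 0.00 W/m²

Solar declination: sin δ = sin ε · sin L_s = sin 25.19° × sin 282.0° = -0.41632, so δ = -24.603°.
cos h₀ = −tan(+74.7°) tan(-24.603°) = 1.6738 ≥ 1 ⇒ polar night, h₀ = 0 and Q̄ = 0.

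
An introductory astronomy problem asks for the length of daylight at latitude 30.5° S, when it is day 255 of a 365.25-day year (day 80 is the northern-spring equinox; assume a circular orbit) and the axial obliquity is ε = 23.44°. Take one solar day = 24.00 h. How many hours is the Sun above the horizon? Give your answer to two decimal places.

Solar longitude: λ_s = 360° × (255 − 80)/365.25 = 172.485°.
sin δ = sin 23.44° × sin 172.485° = 0.05203, so δ = +2.982°.
cos H₀ = −tan φ · tan δ = −tan(-30.5°) × tan(+2.982°) = 0.0307, so H₀ = 1.5401 rad = 88.24°.
Daylight = 2H₀/(2π) × 24.00 h = (1.5401/π) × 24.00 = 11.77 h.

11.77 h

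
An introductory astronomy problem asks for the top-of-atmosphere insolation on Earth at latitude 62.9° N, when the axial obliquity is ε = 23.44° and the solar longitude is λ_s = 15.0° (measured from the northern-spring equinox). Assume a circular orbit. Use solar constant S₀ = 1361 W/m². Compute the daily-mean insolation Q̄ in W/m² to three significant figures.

Solar declination: sin δ = sin ε · sin λ_s = sin 23.44° × sin 15.0° = 0.10296, so δ = +5.909°.
cos H₀ = −tan(+62.9°) tan(+5.909°) = -0.2023, H₀ = 1.7745 rad.
Bracket: H₀ sin φ sin δ + cos φ cos δ sin H₀ = 1.7745×0.89021×0.10296 + 0.45554×0.99469×0.97933 = 0.162644 + 0.443755 = 0.606399.
Q̄ = (S₀/π) × [bracket] = (1361/π) × 0.606399 = 262.7 W/m².

Q̄ ≈ 263 W/m²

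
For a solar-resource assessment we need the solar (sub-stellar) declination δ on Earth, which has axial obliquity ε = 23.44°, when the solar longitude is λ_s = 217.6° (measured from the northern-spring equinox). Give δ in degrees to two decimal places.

sin δ = sin ε · sin λ_s = sin 23.44° × sin 217.6° = -0.242709.
δ = arcsin(-0.242709) = -14.05°.

δ = -14.05°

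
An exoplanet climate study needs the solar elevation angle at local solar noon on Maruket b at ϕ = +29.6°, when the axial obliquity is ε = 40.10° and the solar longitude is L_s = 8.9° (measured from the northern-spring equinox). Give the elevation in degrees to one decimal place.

Solar declination: sin δ = sin ε · sin L_s = sin 40.10° × sin 8.9° = 0.09965, so δ = +5.719°.
At local noon the hour angle is zero, so the zenith angle equals |ϕ − δ| = |+29.6° − (+5.719°)| = 23.881°.
Elevation = 90° − 23.881° = 66.1°.

66.1°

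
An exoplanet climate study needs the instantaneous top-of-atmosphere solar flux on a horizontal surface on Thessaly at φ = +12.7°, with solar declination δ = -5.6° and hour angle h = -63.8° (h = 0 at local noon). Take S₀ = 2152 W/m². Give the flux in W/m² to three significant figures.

cos θ_z = sin φ sin δ + cos φ cos δ cos h = -0.021453 + 0.428649 = 0.407196.
Flux = S₀ · cos θ_z = 2152 × 0.407196 = 876.3 W/m².

876 W/m²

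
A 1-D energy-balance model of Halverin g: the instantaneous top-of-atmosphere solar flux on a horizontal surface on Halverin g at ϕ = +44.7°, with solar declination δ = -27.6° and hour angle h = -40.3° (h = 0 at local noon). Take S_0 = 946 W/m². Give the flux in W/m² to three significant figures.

cos θ_z = sin ϕ sin δ + cos ϕ cos δ cos h = -0.325880 + 0.480415 = 0.154535.
Flux = S_0 · cos θ_z = 946 × 0.154535 = 146.2 W/m².

146 W/m²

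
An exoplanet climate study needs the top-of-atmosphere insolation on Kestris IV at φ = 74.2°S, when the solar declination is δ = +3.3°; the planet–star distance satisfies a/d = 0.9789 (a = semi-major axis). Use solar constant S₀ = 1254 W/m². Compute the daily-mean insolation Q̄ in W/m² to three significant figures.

Q̄ ≈ 72.9 W/m²

cos H₀ = −tan(-74.2°) tan(+3.300°) = 0.2038, H₀ = 1.3656 rad.
Bracket: H₀ sin φ sin δ + cos φ cos δ sin H₀ = 1.3656×-0.96222×0.05756 + 0.27228×0.99834×0.97902 = -0.075634 + 0.266125 = 0.190491.
Inverse-square distance factor (a/d)² = 0.9789² = 0.958245.
Q̄ = (S₀/π) × 0.958245 × [bracket] = (1254/π) × 0.958245 × 0.190491 = 72.86 W/m².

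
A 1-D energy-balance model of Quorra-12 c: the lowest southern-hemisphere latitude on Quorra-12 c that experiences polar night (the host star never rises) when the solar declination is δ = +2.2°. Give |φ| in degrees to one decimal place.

|φ| = 87.8°

Polar night requires cos H₀ = −tan φ tan δ ≥ 1, i.e. tan φ tan δ ≤ −1.
The boundary is |tan φ| · |tan δ| = 1, so |φ| = 90° − |δ| = 90° − 2.2° = 87.8° in the southern hemisphere.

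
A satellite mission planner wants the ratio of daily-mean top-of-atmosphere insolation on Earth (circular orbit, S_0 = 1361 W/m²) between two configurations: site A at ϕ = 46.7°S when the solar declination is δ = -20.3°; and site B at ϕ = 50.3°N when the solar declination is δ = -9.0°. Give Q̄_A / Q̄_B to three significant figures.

Q̄_A / Q̄_B ≈ 2.40

— Configuration A (ϕ=-46.7°):
cos h₀ = −tan(-46.7°) tan(-20.300°) = -0.3925, h₀ = 1.9742 rad.
Bracket: h₀ sin ϕ sin δ + cos ϕ cos δ sin h₀ = 1.9742×-0.72777×-0.34694 + 0.68582×0.93789×0.91973 = 0.498471 + 0.591592 = 1.090063.
Q̄ = (S_0/π) × [bracket] = (1361/π) × 1.090063 = 472.24 W/m².
— Configuration B (ϕ=+50.3°):
cos h₀ = −tan(+50.3°) tan(-9.000°) = 0.1908, h₀ = 1.3788 rad.
Bracket: h₀ sin ϕ sin δ + cos ϕ cos δ sin h₀ = 1.3788×0.76940×-0.15643 + 0.63877×0.98769×0.98163 = -0.165949 + 0.619317 = 0.453368.
Q̄ = (S_0/π) × [bracket] = (1361/π) × 0.453368 = 196.41 W/m².
Ratio Q̄_A / Q̄_B = 472.24 / 196.41 = 2.404.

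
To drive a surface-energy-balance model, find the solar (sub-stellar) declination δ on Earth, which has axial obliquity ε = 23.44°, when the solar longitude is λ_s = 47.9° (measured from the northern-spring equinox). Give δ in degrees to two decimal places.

δ = +17.17°

sin δ = sin ε · sin λ_s = sin 23.44° × sin 47.9° = 0.295149.
δ = arcsin(0.295149) = +17.17°.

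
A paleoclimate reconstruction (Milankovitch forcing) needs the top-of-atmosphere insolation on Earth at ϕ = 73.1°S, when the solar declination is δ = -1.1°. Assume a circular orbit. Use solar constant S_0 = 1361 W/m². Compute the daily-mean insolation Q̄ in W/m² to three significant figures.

cos h₀ = −tan(-73.1°) tan(-1.100°) = -0.0632, h₀ = 1.6340 rad.
Bracket: h₀ sin ϕ sin δ + cos ϕ cos δ sin h₀ = 1.6340×-0.95681×-0.01920 + 0.29070×0.99982×0.99800 = 0.030018 + 0.290066 = 0.320084.
Q̄ = (S_0/π) × [bracket] = (1361/π) × 0.320084 = 138.7 W/m².

Q̄ ≈ 139 W/m²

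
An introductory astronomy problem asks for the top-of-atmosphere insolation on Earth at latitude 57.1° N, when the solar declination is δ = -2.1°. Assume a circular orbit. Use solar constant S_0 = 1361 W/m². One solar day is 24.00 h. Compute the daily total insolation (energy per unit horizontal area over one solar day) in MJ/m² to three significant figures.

18.5 MJ/m²

cos h₀ = −tan(+57.1°) tan(-2.100°) = 0.0567, h₀ = 1.5141 rad.
Bracket: h₀ sin ϕ sin δ + cos ϕ cos δ sin h₀ = 1.5141×0.83962×-0.03664 + 0.54317×0.99933×0.99839 = -0.046579 + 0.541932 = 0.495353.
Q̄ = (S_0/π) × [bracket] = (1361/π) × 0.495353 = 214.60 W/m².
Daily total = Q̄ × 24.00 h × 3600 s/h = 214.60 × 24.00 × 3600 / 10⁶ = 18.54 MJ/m².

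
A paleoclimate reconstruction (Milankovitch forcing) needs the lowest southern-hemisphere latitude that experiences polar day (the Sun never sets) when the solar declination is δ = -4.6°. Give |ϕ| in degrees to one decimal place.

Polar day requires cos h₀ = −tan ϕ tan δ ≤ −1, i.e. tan ϕ tan δ ≥ 1.
The boundary is |tan ϕ| · |tan δ| = 1, so |ϕ| = 90° − |δ| = 90° − 4.6° = 85.4° in the southern hemisphere.

|ϕ| = 85.4°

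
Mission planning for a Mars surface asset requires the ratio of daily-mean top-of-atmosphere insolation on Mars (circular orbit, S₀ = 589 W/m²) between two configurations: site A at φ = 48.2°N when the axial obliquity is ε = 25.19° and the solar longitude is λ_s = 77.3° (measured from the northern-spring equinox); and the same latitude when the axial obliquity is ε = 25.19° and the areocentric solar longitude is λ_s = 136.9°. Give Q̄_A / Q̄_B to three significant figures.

— Configuration A (φ=+48.2°):
Solar declination: sin δ = sin ε · sin λ_s = sin 25.19° × sin 77.3° = 0.41521, so δ = +24.532°.
cos H₀ = −tan(+48.2°) tan(+24.532°) = -0.5105, H₀ = 2.1065 rad.
Bracket: H₀ sin φ sin δ + cos φ cos δ sin H₀ = 2.1065×0.74548×0.41521 + 0.66653×0.90973×0.85990 = 0.652027 + 0.521411 = 1.173438.
Q̄ = (S₀/π) × [bracket] = (589/π) × 1.173438 = 220.00 W/m².
— Configuration B (φ=+48.2°):
sin δ = sin 25.19° × sin 136.9° = 0.29082, so δ = +16.907°.
cos H₀ = −tan(+48.2°) tan(+16.907°) = -0.3400, H₀ = 1.9177 rad.
Bracket: H₀ sin φ sin δ + cos φ cos δ sin H₀ = 1.9177×0.74548×0.29082 + 0.66653×0.95678×0.94044 = 0.415758 + 0.599740 = 1.015498.
Q̄ = (S₀/π) × [bracket] = (589/π) × 1.015498 = 190.39 W/m².
Ratio Q̄_A / Q̄_B = 220.00 / 190.39 = 1.156.

Q̄_A / Q̄_B ≈ 1.16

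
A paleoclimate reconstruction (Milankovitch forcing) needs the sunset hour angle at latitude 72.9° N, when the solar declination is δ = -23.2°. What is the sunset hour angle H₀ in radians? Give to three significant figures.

H₀ = 0.00 rad

cos H₀ = −tan φ · tan δ = 1.3932 ≥ 1, so the Sun never rises (polar night) and H₀ = 0.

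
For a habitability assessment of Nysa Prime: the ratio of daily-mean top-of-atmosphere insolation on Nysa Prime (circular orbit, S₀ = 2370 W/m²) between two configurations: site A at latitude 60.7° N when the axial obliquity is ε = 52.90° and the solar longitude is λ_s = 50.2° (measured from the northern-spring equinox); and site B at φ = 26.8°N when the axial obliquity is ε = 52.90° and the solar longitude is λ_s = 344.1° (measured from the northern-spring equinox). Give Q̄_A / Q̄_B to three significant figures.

Q̄_A / Q̄_B ≈ 2.33

— Configuration A (φ=+60.7°):
Solar declination: sin δ = sin ε · sin λ_s = sin 52.90° × sin 50.2° = 0.61277, so δ = +37.790°.
cos H₀ = −tan(+60.7°) tan(+37.790°) = -1.3818 ≤ −1 ⇒ polar day, H₀ = π.
Bracket: H₀ sin φ sin δ + cos φ cos δ sin H₀ = 3.1416×0.87207×0.61277 + 0.48938×0.79026×0.00000 = 1.678803 + 0.000000 = 1.678803.
Q̄ = (S₀/π) × [bracket] = (2370/π) × 1.678803 = 1266.5 W/m².
— Configuration B (φ=+26.8°):
Solar declination: sin δ = sin ε · sin λ_s = sin 52.90° × sin 344.1° = -0.21851, so δ = -12.621°.
cos H₀ = −tan(+26.8°) tan(-12.621°) = 0.1131, H₀ = 1.4574 rad.
Bracket: H₀ sin φ sin δ + cos φ cos δ sin H₀ = 1.4574×0.45088×-0.21851 + 0.89259×0.97584×0.99358 = -0.143586 + 0.865433 = 0.721847.
Q̄ = (S₀/π) × [bracket] = (2370/π) × 0.721847 = 544.56 W/m².
Ratio Q̄_A / Q̄_B = 1266.5 / 544.56 = 2.326.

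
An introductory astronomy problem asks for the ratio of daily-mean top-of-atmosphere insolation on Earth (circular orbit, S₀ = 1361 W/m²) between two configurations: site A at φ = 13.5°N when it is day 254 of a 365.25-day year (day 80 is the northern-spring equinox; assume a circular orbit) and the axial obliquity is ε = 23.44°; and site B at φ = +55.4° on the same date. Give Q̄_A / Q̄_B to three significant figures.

Q̄_A / Q̄_B ≈ 1.54

— Configuration A (φ=+13.5°):
Solar longitude: λ_s = 360° × (254 − 80)/365.25 = 171.499°.
sin δ = sin 23.44° × sin 171.499° = 0.05880, so δ = +3.371°.
cos H₀ = −tan(+13.5°) tan(+3.371°) = -0.0141, H₀ = 1.5849 rad.
Bracket: H₀ sin φ sin δ + cos φ cos δ sin H₀ = 1.5849×0.23345×0.05880 + 0.97237×0.99827×0.99990 = 0.021756 + 0.970591 = 0.992347.
Q̄ = (S₀/π) × [bracket] = (1361/π) × 0.992347 = 429.90 W/m².
— Configuration B (φ=+55.4°):
cos H₀ = −tan(+55.4°) tan(+3.371°) = -0.0854, H₀ = 1.6563 rad.
Bracket: H₀ sin φ sin δ + cos φ cos δ sin H₀ = 1.6563×0.82314×0.05880 + 0.56784×0.99827×0.99635 = 0.080166 + 0.564789 = 0.644955.
Q̄ = (S₀/π) × [bracket] = (1361/π) × 0.644955 = 279.41 W/m².
Ratio Q̄_A / Q̄_B = 429.90 / 279.41 = 1.539.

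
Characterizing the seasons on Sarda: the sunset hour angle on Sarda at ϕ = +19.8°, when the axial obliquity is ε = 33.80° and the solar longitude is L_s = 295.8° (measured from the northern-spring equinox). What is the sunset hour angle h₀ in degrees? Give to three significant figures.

Solar declination: sin δ = sin ε · sin L_s = sin 33.80° × sin 295.8° = -0.50084, so δ = -30.056°.
cos h₀ = −tan ϕ · tan δ = −tan(+19.8°) × tan(-30.056°) = 0.2083, so h₀ = 1.3609 rad = 77.98°.

h₀ = 78.0°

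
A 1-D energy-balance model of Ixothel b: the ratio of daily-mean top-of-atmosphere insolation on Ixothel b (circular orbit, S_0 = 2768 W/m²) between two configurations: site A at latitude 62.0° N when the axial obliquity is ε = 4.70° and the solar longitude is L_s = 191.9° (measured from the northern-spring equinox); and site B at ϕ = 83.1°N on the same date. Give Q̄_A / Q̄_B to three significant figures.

— Configuration A (ϕ=+62.0°):
Solar declination: sin δ = sin ε · sin L_s = sin 4.70° × sin 191.9° = -0.01690, so δ = -0.968°.
cos h₀ = −tan(+62.0°) tan(-0.968°) = 0.0318, h₀ = 1.5390 rad.
Bracket: h₀ sin ϕ sin δ + cos ϕ cos δ sin h₀ = 1.5390×0.88295×-0.01690 + 0.46947×0.99986×0.99949 = -0.022965 + 0.469165 = 0.446200.
Q̄ = (S_0/π) × [bracket] = (2768/π) × 0.446200 = 393.14 W/m².
— Configuration B (ϕ=+83.1°):
cos h₀ = −tan(+83.1°) tan(-0.968°) = 0.1396, h₀ = 1.4307 rad.
Bracket: h₀ sin ϕ sin δ + cos ϕ cos δ sin h₀ = 1.4307×0.99276×-0.01690 + 0.12014×0.99986×0.99020 = -0.024004 + 0.118946 = 0.094942.
Q̄ = (S_0/π) × [bracket] = (2768/π) × 0.094942 = 83.652 W/m².
Ratio Q̄_A / Q̄_B = 393.14 / 83.652 = 4.700.

Q̄_A / Q̄_B ≈ 4.70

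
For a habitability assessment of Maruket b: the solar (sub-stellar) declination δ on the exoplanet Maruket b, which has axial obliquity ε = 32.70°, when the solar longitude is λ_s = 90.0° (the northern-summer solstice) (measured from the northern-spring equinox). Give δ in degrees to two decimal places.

sin δ = sin ε · sin λ_s = sin 32.70° × sin 90.0° = 0.540240.
δ = arcsin(0.540240) = +32.70°.

δ = +32.70°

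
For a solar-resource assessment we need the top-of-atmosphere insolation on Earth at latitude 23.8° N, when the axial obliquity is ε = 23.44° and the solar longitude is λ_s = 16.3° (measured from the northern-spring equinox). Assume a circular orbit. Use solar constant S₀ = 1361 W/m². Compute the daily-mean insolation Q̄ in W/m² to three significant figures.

Solar declination: sin δ = sin ε · sin λ_s = sin 23.44° × sin 16.3° = 0.11165, so δ = +6.410°.
cos H₀ = −tan(+23.8°) tan(+6.410°) = -0.0496, H₀ = 1.6204 rad.
Bracket: H₀ sin φ sin δ + cos φ cos δ sin H₀ = 1.6204×0.40355×0.11165 + 0.91496×0.99375×0.99877 = 0.073009 + 0.908123 = 0.981132.
Q̄ = (S₀/π) × [bracket] = (1361/π) × 0.981132 = 425.0 W/m².

Q̄ ≈ 425 W/m²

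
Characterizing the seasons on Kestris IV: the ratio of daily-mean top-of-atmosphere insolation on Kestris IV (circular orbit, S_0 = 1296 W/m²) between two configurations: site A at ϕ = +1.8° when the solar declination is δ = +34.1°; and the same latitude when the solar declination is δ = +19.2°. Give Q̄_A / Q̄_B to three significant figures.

Q̄_A / Q̄_B ≈ 0.891

— Configuration A (ϕ=+1.8°):
cos h₀ = −tan(+1.8°) tan(+34.100°) = -0.0213, h₀ = 1.5921 rad.
Bracket: h₀ sin ϕ sin δ + cos ϕ cos δ sin h₀ = 1.5921×0.03141×0.56064 + 0.99951×0.82806×0.99977 = 0.028036 + 0.827464 = 0.855500.
Q̄ = (S_0/π) × [bracket] = (1296/π) × 0.855500 = 352.92 W/m².
— Configuration B (ϕ=+1.8°):
cos h₀ = −tan(+1.8°) tan(+19.200°) = -0.0109, h₀ = 1.5817 rad.
Bracket: h₀ sin ϕ sin δ + cos ϕ cos δ sin h₀ = 1.5817×0.03141×0.32887 + 0.99951×0.94438×0.99994 = 0.016339 + 0.943861 = 0.960200.
Q̄ = (S_0/π) × [bracket] = (1296/π) × 0.960200 = 396.11 W/m².
Ratio Q̄_A / Q̄_B = 352.92 / 396.11 = 0.8910.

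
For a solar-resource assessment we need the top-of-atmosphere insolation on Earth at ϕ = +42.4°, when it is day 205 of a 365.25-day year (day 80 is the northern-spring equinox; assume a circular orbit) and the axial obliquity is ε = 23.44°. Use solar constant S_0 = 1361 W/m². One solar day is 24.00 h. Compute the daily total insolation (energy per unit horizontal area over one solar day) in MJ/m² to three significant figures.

Solar longitude: L_s = 360° × (205 − 80)/365.25 = 123.203°.
sin δ = sin 23.44° × sin 123.203° = 0.33284, so δ = +19.441°.
cos h₀ = −tan(+42.4°) tan(+19.441°) = -0.3223, h₀ = 1.8990 rad.
Bracket: h₀ sin ϕ sin δ + cos ϕ cos δ sin h₀ = 1.8990×0.67430×0.33284 + 0.73846×0.94298×0.94664 = 0.426200 + 0.659196 = 1.085396.
Q̄ = (S_0/π) × [bracket] = (1361/π) × 1.085396 = 470.21 W/m².
Daily total = Q̄ × 24.00 h × 3600 s/h = 470.21 × 24.00 × 3600 / 10⁶ = 40.63 MJ/m².

40.6 MJ/m²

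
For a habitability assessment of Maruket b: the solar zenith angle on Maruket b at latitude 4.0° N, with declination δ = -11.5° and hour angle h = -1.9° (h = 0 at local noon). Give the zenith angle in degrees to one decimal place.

θ_z = 15.6°

cos θ_z = sin φ sin δ + cos φ cos δ cos h = -0.013907 + 0.977000 = 0.963093.
θ_z = arccos(0.963093) = 15.6°.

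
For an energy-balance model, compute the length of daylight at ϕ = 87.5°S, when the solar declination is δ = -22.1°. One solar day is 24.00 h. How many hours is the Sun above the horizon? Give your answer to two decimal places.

Sunrise equation: cos h₀ = −tan ϕ · tan δ = -9.3003 ≤ −1, so the Sun never sets (polar day) and h₀ = π.
Daylight = 2h₀/(2π) × 24.00 h = (3.1416/π) × 24.00 = 24.00 h.

24.00 h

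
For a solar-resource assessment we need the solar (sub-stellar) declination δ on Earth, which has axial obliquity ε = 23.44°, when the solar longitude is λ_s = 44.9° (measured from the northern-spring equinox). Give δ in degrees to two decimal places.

sin δ = sin ε · sin λ_s = sin 23.44° × sin 44.9° = 0.280788.
δ = arcsin(0.280788) = +16.31°.

δ = +16.31°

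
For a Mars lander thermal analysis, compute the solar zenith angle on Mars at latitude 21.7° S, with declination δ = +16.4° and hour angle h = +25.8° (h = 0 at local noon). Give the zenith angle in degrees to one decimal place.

cos θ_z = sin φ sin δ + cos φ cos δ cos h = -0.104395 + 0.802481 = 0.698086.
θ_z = arccos(0.698086) = 45.7°.

θ_z = 45.7°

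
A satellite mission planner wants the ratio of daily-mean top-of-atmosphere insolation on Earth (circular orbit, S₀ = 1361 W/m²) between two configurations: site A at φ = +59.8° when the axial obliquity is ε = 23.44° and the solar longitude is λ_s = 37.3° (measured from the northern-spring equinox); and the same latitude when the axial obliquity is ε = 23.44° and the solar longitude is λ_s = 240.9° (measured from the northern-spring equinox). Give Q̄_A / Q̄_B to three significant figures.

Q̄_A / Q̄_B ≈ 8.68

— Configuration A (φ=+59.8°):
Solar declination: sin δ = sin ε · sin λ_s = sin 23.44° × sin 37.3° = 0.24106, so δ = +13.949°.
cos H₀ = −tan(+59.8°) tan(+13.949°) = -0.4268, H₀ = 2.0117 rad.
Bracket: H₀ sin φ sin δ + cos φ cos δ sin H₀ = 2.0117×0.86427×0.24106 + 0.50302×0.97051×0.90437 = 0.419119 + 0.441501 = 0.860620.
Q̄ = (S₀/π) × [bracket] = (1361/π) × 0.860620 = 372.84 W/m².
— Configuration B (φ=+59.8°):
Solar declination: sin δ = sin ε · sin λ_s = sin 23.44° × sin 240.9° = -0.34758, so δ = -20.339°.
cos H₀ = −tan(+59.8°) tan(-20.339°) = 0.6369, H₀ = 0.8803 rad.
Bracket: H₀ sin φ sin δ + cos φ cos δ sin H₀ = 0.8803×0.86427×-0.34758 + 0.50302×0.93765×0.77094 = -0.264445 + 0.363619 = 0.099174.
Q̄ = (S₀/π) × [bracket] = (1361/π) × 0.099174 = 42.964 W/m².
Ratio Q̄_A / Q̄_B = 372.84 / 42.964 = 8.678.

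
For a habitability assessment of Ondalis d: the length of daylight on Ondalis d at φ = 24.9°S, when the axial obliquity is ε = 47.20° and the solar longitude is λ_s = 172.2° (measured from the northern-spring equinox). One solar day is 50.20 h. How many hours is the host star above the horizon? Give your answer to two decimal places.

24.36 h

Solar declination: sin δ = sin ε · sin λ_s = sin 47.20° × sin 172.2° = 0.09958, so δ = +5.715°.
cos H₀ = −tan φ · tan δ = −tan(-24.9°) × tan(+5.715°) = 0.0465, so H₀ = 1.5243 rad = 87.34°.
Daylight = 2H₀/(2π) × 50.20 h = (1.5243/π) × 50.20 = 24.36 h.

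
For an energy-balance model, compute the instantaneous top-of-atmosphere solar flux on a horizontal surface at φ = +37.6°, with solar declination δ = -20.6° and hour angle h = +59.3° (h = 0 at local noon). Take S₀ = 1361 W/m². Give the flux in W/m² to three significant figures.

223 W/m²

cos θ_z = sin φ sin δ + cos φ cos δ cos h = -0.214674 + 0.378634 = 0.163960.
Flux = S₀ · cos θ_z = 1361 × 0.163960 = 223.1 W/m².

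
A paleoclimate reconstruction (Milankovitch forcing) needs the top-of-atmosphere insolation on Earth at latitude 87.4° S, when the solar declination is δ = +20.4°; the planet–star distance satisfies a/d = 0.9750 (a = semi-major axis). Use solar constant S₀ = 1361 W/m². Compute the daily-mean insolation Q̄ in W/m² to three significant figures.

cos H₀ = −tan(-87.4°) tan(+20.400°) = 8.1898 ≥ 1 ⇒ polar night, H₀ = 0 and Q̄ = 0.
Inverse-square distance factor (a/d)² = 0.9750² = 0.950625.

Q̄ ≈ 0.00 W/m²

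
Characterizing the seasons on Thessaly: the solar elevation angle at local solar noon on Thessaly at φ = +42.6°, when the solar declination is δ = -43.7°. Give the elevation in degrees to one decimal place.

At local noon the hour angle is zero, so the zenith angle equals |φ − δ| = |+42.6° − (-43.700°)| = 86.300°.
Elevation = 90° − 86.300° = 3.7°.

3.7°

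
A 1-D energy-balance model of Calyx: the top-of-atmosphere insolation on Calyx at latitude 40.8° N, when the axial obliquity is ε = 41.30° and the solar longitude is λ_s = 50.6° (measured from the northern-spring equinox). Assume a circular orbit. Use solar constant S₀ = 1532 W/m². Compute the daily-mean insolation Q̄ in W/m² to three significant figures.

Q̄ ≈ 615 W/m²

Solar declination: sin δ = sin ε · sin λ_s = sin 41.30° × sin 50.6° = 0.51001, so δ = +30.664°.
cos H₀ = −tan(+40.8°) tan(+30.664°) = -0.5118, H₀ = 2.1081 rad.
Bracket: H₀ sin φ sin δ + cos φ cos δ sin H₀ = 2.1081×0.65342×0.51001 + 0.75700×0.86017×0.85911 = 0.702526 + 0.559408 = 1.261934.
Q̄ = (S₀/π) × [bracket] = (1532/π) × 1.261934 = 615.4 W/m².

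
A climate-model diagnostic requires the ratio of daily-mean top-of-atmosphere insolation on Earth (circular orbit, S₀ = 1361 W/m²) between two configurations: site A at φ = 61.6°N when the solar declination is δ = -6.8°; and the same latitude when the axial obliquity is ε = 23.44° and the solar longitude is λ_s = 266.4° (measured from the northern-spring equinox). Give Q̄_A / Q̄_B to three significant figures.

— Configuration A (φ=+61.6°):
cos H₀ = −tan(+61.6°) tan(-6.800°) = 0.2205, H₀ = 1.3484 rad.
Bracket: H₀ sin φ sin δ + cos φ cos δ sin H₀ = 1.3484×0.87965×-0.11840 + 0.47562×0.99297×0.97538 = -0.140437 + 0.460649 = 0.320212.
Q̄ = (S₀/π) × [bracket] = (1361/π) × 0.320212 = 138.72 W/m².
— Configuration B (φ=+61.6°):
Solar declination: sin δ = sin ε · sin λ_s = sin 23.44° × sin 266.4° = -0.39700, so δ = -23.391°.
cos H₀ = −tan(+61.6°) tan(-23.391°) = 0.8000, H₀ = 0.6435 rad.
Bracket: H₀ sin φ sin δ + cos φ cos δ sin H₀ = 0.6435×0.87965×-0.39700 + 0.47562×0.91782×0.60002 = -0.224724 + 0.261929 = 0.037205.
Q̄ = (S₀/π) × [bracket] = (1361/π) × 0.037205 = 16.118 W/m².
Ratio Q̄_A / Q̄_B = 138.72 / 16.118 = 8.607.

Q̄_A / Q̄_B ≈ 8.61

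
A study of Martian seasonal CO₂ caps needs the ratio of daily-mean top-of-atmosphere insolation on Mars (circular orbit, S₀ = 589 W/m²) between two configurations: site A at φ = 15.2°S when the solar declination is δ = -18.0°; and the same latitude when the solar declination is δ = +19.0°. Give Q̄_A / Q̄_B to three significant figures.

Q̄_A / Q̄_B ≈ 1.34

— Configuration A (φ=-15.2°):
cos H₀ = −tan(-15.2°) tan(-18.000°) = -0.0883, H₀ = 1.6592 rad.
Bracket: H₀ sin φ sin δ + cos φ cos δ sin H₀ = 1.6592×-0.26219×-0.30902 + 0.96502×0.95106×0.99610 = 0.134432 + 0.914213 = 1.048645.
Q̄ = (S₀/π) × [bracket] = (589/π) × 1.048645 = 196.60 W/m².
— Configuration B (φ=-15.2°):
cos H₀ = −tan(-15.2°) tan(+19.000°) = 0.0936, H₀ = 1.4771 rad.
Bracket: H₀ sin φ sin δ + cos φ cos δ sin H₀ = 1.4771×-0.26219×0.32557 + 0.96502×0.94552×0.99561 = -0.126087 + 0.908440 = 0.782353.
Q̄ = (S₀/π) × [bracket] = (589/π) × 0.782353 = 146.68 W/m².
Ratio Q̄_A / Q̄_B = 196.60 / 146.68 = 1.340.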